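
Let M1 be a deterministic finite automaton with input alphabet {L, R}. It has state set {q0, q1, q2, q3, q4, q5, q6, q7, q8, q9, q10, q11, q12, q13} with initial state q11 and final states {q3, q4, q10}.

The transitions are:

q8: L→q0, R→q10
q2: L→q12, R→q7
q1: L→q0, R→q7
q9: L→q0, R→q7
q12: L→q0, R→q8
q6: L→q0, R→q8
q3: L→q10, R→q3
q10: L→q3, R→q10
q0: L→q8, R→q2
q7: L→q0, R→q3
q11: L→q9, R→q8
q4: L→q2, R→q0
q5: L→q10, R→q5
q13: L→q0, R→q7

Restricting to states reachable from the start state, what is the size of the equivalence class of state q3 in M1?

2

Reachable states from the start: {q0,q2,q3,q7,q8,q9,q10,q11,q12}. Unreachable: {q1,q4,q5,q6,q13} — drop them.
P0 = {q3,q10} | {q0,q2,q7,q8,q9,q11,q12}.
On input R, block {q0,q2,q7,q8,q9,q11,q12} splits into {q0,q2,q9,q11,q12} and {q7,q8}.
Refine {q0,q2,q9,q11,q12} on symbol L: members go to different blocks, giving {q2,q9,q11,q12} and {q0}.
Split {q2,q9,q11,q12} by δ(·,L) → {q2,q11} and {q9,q12}.
Stable partition: {q3,q10} | {q2,q11} | {q7,q8} | {q0} | {q9,q12} — 5 equivalence classes.
The equivalence class containing q3 is {q3,q10}, of size 2.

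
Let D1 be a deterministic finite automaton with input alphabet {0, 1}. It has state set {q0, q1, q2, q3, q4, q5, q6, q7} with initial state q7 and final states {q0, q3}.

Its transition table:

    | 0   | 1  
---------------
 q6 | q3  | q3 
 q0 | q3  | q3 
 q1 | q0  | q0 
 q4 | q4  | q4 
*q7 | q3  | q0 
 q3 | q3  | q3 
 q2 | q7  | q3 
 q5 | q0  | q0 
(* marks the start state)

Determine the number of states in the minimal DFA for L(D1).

2

States {q1,q2,q4,q5,q6} cannot be reached from the start state, so discard them.
Start with accepting vs non-accepting: {q0,q3} | {q7}.
No further refinement is possible. Final partition (2 blocks): {q0,q3} | {q7}.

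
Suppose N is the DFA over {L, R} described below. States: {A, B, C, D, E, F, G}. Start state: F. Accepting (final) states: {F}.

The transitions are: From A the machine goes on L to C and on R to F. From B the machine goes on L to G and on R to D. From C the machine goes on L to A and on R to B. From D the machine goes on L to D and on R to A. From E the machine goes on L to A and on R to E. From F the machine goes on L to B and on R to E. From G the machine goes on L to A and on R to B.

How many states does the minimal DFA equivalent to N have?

Initial partition by acceptance: {F} | {A,B,C,D,E,G}.
On input R, block {A,B,C,D,E,G} splits into {B,C,D,E,G} and {A}.
Split {B,C,D,E,G} by δ(·,L) → {C,E,G} and {B,D}.
On input R, block {C,E,G} splits into {C,G} and {E}.
Split {B,D} by δ(·,L) → {B} and {D}.
Stable partition: {F} | {C,G} | {A} | {B} | {E} | {D} — 6 equivalence classes.

6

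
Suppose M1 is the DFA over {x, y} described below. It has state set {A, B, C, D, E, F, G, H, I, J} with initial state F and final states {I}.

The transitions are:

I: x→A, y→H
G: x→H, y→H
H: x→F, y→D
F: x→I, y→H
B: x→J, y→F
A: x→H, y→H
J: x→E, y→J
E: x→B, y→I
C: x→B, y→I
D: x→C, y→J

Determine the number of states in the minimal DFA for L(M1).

First remove the unreachable states {G}; 9 states remain.
Start with accepting vs non-accepting: {I} | {A,B,C,D,E,F,H,J}.
On input x, block {A,B,C,D,E,F,H,J} splits into {A,B,C,D,E,H,J} and {F}.
On input x, block {A,B,C,D,E,H,J} splits into {A,B,C,D,E,J} and {H}.
Refine {A,B,C,D,E,J} on symbol x: members go to different blocks, giving {B,C,D,E,J} and {A}.
Refine {B,C,D,E,J} on symbol y: members go to different blocks, giving {C,E} and {D,J} and {B}.
Stable partition: {I} | {C,E} | {F} | {H} | {A} | {D,J} | {B} — 7 equivalence classes.

7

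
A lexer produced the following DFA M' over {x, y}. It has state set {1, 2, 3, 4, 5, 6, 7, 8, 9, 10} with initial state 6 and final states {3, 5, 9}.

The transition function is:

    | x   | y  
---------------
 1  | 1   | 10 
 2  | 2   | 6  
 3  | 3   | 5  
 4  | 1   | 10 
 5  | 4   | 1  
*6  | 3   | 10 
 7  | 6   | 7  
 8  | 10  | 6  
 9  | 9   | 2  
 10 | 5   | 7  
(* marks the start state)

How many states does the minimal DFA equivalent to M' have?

6

Reachable states from the start: {1,3,4,5,6,7,10}. Unreachable: {2,8,9} — drop them.
Start with accepting vs non-accepting: {3,5} | {1,4,6,7,10}.
On input x, block {3,5} splits into {3} and {5}.
Split {1,4,6,7,10} by δ(·,x) → {1,4,7} and {6} and {10}.
On input x, block {1,4,7} splits into {1,4} and {7}.
The partition is now stable with 6 blocks: {3} | {1,4} | {5} | {6} | {10} | {7}.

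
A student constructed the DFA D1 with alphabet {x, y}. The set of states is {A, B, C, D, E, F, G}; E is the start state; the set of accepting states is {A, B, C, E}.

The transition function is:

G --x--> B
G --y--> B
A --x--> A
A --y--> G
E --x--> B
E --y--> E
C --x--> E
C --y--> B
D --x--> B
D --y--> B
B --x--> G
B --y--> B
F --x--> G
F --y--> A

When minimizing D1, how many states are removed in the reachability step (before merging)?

4

Starting at E and following transitions, the reachable set is {B, E, G}. That leaves A, C, D, F unreachable — 4 in total.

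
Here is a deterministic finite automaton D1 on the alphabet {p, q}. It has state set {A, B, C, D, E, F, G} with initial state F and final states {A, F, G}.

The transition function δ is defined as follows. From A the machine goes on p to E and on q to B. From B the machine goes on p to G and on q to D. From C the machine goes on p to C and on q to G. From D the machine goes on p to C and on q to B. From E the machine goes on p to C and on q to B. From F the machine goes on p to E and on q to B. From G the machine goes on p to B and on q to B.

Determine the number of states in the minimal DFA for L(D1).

States {A} cannot be reached from the start state, so discard them.
Start with accepting vs non-accepting: {F,G} | {B,C,D,E}.
Split {B,C,D,E} by δ(·,p) → {C,D,E} and {B}.
Split {F,G} by δ(·,p) → {F} and {G}.
Refine {C,D,E} on symbol q: members go to different blocks, giving {D,E} and {C}.
Stable partition: {F} | {D,E} | {B} | {G} | {C} — 5 equivalence classes.

5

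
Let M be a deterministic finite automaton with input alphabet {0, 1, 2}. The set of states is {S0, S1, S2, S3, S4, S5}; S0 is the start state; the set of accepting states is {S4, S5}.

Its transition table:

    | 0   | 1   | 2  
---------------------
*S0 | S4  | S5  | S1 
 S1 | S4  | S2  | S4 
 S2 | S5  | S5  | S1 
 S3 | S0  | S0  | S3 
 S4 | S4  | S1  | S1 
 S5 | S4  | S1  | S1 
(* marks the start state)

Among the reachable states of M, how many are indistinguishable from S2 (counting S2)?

2

States {S3} cannot be reached from the start state, so discard them.
Start with accepting vs non-accepting: {S4,S5} | {S0,S1,S2}.
Split {S0,S1,S2} by δ(·,1) → {S0,S2} and {S1}.
Stable partition: {S4,S5} | {S0,S2} | {S1} — 3 equivalence classes.
The equivalence class containing S2 is {S0,S2}, of size 2.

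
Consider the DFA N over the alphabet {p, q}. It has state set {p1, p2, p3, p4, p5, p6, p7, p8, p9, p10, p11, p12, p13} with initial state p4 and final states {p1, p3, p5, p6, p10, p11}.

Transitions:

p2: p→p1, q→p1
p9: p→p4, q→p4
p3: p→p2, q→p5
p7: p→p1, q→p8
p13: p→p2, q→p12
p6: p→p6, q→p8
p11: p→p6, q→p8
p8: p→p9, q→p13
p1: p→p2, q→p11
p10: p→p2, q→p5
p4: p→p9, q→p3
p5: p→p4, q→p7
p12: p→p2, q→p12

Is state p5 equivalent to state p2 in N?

No

Reachable states from the start: {p1,p2,p3,p4,p5,p6,p7,p8,p9,p11,p12,p13}. Unreachable: {p10} — drop them.
Initial partition by acceptance: {p1,p3,p5,p6,p11} | {p2,p4,p7,p8,p9,p12,p13}.
On input p, block {p1,p3,p5,p6,p11} splits into {p1,p3,p5} and {p6,p11}.
Refine {p1,p3,p5} on symbol q: members go to different blocks, giving {p1} and {p3} and {p5}.
Refine {p2,p4,p7,p8,p9,p12,p13} on symbol p: members go to different blocks, giving {p4,p8,p9,p12,p13} and {p2,p7}.
Refine {p4,p8,p9,p12,p13} on symbol p: members go to different blocks, giving {p4,p8,p9} and {p12,p13}.
Refine {p4,p8,p9} on symbol q: members go to different blocks, giving {p4} and {p8} and {p9}.
Split {p2,p7} by δ(·,q) → {p2} and {p7}.
The partition is now stable with 10 blocks: {p1} | {p4} | {p6,p11} | {p3} | {p5} | {p2} | {p12,p13} | {p8} | {p9} | {p7}.
p5 and p2 end up in different blocks, so they are distinguishable. For instance, the string 'ε' is accepted from only p5.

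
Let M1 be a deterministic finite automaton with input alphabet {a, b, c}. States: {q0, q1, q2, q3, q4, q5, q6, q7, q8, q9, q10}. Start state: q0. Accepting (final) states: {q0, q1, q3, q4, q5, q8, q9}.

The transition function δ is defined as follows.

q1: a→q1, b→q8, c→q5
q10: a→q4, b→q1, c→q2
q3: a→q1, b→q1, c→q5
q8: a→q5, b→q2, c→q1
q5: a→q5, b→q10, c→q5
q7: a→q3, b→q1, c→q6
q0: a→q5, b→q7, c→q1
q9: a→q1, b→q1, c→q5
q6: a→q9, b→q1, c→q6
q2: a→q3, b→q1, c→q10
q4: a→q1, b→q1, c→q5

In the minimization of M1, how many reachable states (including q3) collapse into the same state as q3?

3

Initial partition by acceptance: {q0,q1,q3,q4,q5,q8,q9} | {q2,q6,q7,q10}.
Split {q0,q1,q3,q4,q5,q8,q9} by δ(·,b) → {q1,q3,q4,q9} and {q0,q5,q8}.
On input b, block {q1,q3,q4,q9} splits into {q3,q4,q9} and {q1}.
Split {q0,q5,q8} by δ(·,c) → {q0,q8} and {q5}.
Stable partition: {q3,q4,q9} | {q2,q6,q7,q10} | {q0,q8} | {q1} | {q5} — 5 equivalence classes.
State q3 belongs to the block {q3,q4,q9}, which has 3 states.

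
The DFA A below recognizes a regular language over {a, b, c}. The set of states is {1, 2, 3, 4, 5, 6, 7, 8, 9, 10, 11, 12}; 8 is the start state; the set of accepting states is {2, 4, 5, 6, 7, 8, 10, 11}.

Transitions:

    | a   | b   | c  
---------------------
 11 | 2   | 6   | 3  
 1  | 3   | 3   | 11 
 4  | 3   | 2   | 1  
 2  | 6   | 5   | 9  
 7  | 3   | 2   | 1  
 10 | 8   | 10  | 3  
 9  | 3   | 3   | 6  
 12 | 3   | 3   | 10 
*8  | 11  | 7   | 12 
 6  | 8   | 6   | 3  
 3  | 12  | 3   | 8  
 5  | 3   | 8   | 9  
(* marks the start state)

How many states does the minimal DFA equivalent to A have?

States {4} cannot be reached from the start state, so discard them.
Initial partition by acceptance: {2,5,6,7,8,10,11} | {1,3,9,12}.
On input a, block {2,5,6,7,8,10,11} splits into {2,6,8,10,11} and {5,7}.
Refine {2,6,8,10,11} on symbol b: members go to different blocks, giving {6,10,11} and {2,8}.
Split {1,3,9,12} by δ(·,c) → {1,9,12} and {3}.
No further refinement is possible. Final partition (5 blocks): {6,10,11} | {1,9,12} | {5,7} | {2,8} | {3}.

5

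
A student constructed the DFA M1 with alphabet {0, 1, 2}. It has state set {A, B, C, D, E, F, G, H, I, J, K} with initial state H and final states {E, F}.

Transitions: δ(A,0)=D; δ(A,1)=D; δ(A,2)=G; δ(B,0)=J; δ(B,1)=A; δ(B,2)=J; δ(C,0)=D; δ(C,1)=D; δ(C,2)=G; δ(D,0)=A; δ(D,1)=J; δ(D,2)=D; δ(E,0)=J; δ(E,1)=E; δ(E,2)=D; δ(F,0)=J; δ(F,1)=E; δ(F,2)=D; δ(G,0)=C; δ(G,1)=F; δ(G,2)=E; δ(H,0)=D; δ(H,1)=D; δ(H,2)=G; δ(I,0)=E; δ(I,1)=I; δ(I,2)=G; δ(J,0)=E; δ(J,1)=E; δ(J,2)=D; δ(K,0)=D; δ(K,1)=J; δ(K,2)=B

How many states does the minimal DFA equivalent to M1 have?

First remove the unreachable states {B,I,K}; 8 states remain.
P0 = {E,F} | {A,C,D,G,H,J}.
On input 0, block {A,C,D,G,H,J} splits into {A,C,D,G,H} and {J}.
On input 1, block {A,C,D,G,H} splits into {A,C,H} and {D} and {G}.
The partition is now stable with 5 blocks: {E,F} | {A,C,H} | {J} | {D} | {G}.

5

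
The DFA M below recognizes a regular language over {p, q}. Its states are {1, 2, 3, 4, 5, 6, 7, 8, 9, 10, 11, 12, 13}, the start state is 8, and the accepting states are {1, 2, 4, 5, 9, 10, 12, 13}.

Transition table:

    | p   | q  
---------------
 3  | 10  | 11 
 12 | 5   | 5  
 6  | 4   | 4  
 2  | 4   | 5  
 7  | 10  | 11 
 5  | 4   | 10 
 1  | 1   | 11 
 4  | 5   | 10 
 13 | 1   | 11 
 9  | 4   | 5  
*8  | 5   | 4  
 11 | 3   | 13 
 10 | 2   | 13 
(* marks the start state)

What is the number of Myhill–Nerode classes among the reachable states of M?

Reachable states from the start: {1,2,3,4,5,8,10,11,13}. Unreachable: {6,7,9,12} — drop them.
Start with accepting vs non-accepting: {1,2,4,5,10,13} | {3,8,11}.
On input q, block {1,2,4,5,10,13} splits into {2,4,5,10} and {1,13}.
On input q, block {2,4,5,10} splits into {2,4,5} and {10}.
Split {2,4,5} by δ(·,q) → {4,5} and {2}.
Split {3,8,11} by δ(·,p) → {3} and {8} and {11}.
Stable partition: {4,5} | {3} | {1,13} | {10} | {2} | {8} | {11} — 7 equivalence classes.

7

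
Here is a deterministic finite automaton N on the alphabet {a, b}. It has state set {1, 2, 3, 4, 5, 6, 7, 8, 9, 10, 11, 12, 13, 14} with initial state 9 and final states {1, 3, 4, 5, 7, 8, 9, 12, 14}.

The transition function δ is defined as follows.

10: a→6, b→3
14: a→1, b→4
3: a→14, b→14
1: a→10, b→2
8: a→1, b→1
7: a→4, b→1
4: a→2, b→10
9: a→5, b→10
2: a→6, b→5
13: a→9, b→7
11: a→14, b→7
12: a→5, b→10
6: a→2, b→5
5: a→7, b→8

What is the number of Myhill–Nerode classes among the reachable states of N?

5

Reachable states from the start: {1,2,3,4,5,6,7,8,9,10,14}. Unreachable: {11,12,13} — drop them.
P0 = {1,3,4,5,7,8,9,14} | {2,6,10}.
On input a, block {1,3,4,5,7,8,9,14} splits into {3,5,7,8,9,14} and {1,4}.
Split {3,5,7,8,9,14} by δ(·,a) → {3,5,9} and {7,8,14}.
Split {3,5,9} by δ(·,a) → {3,5} and {9}.
The partition is now stable with 5 blocks: {3,5} | {2,6,10} | {1,4} | {7,8,14} | {9}.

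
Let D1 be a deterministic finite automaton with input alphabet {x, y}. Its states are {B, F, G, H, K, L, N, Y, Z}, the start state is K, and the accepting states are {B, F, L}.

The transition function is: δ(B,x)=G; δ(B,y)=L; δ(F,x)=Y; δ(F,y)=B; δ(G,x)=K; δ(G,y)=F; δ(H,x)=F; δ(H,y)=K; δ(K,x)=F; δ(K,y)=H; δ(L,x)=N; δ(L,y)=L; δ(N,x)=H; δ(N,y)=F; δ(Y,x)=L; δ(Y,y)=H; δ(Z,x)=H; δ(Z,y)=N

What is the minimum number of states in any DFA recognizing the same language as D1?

First remove the unreachable states {Z}; 8 states remain.
Initial partition by acceptance: {B,F,L} | {G,H,K,N,Y}.
Refine {G,H,K,N,Y} on symbol x: members go to different blocks, giving {H,K,Y} and {G,N}.
On input x, block {B,F,L} splits into {B,L} and {F}.
On input x, block {H,K,Y} splits into {H,K} and {Y}.
No further refinement is possible. Final partition (5 blocks): {B,L} | {H,K} | {G,N} | {F} | {Y}.

5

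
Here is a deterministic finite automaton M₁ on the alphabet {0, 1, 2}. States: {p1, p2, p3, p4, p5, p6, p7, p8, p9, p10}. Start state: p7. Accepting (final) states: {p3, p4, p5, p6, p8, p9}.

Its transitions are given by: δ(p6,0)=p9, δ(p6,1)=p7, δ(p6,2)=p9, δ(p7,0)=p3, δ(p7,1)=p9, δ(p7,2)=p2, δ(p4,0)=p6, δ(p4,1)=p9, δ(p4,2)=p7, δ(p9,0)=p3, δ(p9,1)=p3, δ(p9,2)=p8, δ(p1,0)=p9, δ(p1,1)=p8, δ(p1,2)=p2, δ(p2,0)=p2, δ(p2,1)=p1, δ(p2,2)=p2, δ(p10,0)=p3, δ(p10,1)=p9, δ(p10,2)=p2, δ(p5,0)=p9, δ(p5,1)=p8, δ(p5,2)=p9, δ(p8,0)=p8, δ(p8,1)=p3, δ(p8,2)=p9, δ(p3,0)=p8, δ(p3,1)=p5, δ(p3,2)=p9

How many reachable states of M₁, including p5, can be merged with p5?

4

First remove the unreachable states {p4,p6,p10}; 7 states remain.
Start with accepting vs non-accepting: {p3,p5,p8,p9} | {p1,p2,p7}.
Split {p1,p2,p7} by δ(·,0) → {p1,p7} and {p2}.
The partition is now stable with 3 blocks: {p3,p5,p8,p9} | {p1,p7} | {p2}.
State p5 belongs to the block {p3,p5,p8,p9}, which has 4 states.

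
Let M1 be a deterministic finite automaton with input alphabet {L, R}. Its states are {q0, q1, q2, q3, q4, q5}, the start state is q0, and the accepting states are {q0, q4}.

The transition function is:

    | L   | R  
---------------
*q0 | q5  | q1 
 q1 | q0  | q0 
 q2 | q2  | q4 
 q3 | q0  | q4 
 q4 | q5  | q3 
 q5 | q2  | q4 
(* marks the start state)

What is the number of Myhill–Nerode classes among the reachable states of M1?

Every state is reachable, so we keep all 6.
Initial partition by acceptance: {q0,q4} | {q1,q2,q3,q5}.
Refine {q1,q2,q3,q5} on symbol L: members go to different blocks, giving {q1,q3} and {q2,q5}.
The partition is now stable with 3 blocks: {q0,q4} | {q1,q3} | {q2,q5}.

3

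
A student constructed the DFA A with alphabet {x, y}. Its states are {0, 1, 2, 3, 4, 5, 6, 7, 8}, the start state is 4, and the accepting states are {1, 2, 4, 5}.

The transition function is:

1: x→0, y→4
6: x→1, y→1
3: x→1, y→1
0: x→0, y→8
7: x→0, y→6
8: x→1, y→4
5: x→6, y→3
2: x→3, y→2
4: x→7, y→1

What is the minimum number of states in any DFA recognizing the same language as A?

3

States {2,3,5} cannot be reached from the start state, so discard them.
Initial partition by acceptance: {1,4} | {0,6,7,8}.
On input x, block {0,6,7,8} splits into {0,7} and {6,8}.
Stable partition: {1,4} | {0,7} | {6,8} — 3 equivalence classes.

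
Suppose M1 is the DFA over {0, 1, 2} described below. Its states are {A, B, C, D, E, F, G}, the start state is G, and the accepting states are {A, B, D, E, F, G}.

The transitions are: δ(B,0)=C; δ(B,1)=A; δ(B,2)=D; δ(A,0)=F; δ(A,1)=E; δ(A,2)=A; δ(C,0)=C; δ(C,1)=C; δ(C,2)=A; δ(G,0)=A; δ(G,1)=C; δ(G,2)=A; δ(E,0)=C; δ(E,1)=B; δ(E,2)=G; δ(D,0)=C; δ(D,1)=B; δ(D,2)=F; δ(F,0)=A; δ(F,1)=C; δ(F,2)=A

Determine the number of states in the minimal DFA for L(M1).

5

Every state is reachable, so we keep all 7.
Initial partition by acceptance: {A,B,D,E,F,G} | {C}.
Split {A,B,D,E,F,G} by δ(·,0) → {A,F,G} and {B,D,E}.
Split {A,F,G} by δ(·,1) → {F,G} and {A}.
On input 1, block {B,D,E} splits into {D,E} and {B}.
The partition is now stable with 5 blocks: {F,G} | {C} | {D,E} | {A} | {B}.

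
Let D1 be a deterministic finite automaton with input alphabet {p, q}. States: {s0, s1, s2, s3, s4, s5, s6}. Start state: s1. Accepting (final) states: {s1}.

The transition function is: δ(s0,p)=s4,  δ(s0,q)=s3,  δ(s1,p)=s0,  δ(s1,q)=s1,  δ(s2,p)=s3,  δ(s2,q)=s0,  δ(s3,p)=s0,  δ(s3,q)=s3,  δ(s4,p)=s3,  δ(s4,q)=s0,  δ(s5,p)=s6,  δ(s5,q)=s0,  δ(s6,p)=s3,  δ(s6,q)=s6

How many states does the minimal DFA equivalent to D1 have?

States {s2,s5,s6} cannot be reached from the start state, so discard them.
Start with accepting vs non-accepting: {s1} | {s0,s3,s4}.
No further refinement is possible. Final partition (2 blocks): {s1} | {s0,s3,s4}.

2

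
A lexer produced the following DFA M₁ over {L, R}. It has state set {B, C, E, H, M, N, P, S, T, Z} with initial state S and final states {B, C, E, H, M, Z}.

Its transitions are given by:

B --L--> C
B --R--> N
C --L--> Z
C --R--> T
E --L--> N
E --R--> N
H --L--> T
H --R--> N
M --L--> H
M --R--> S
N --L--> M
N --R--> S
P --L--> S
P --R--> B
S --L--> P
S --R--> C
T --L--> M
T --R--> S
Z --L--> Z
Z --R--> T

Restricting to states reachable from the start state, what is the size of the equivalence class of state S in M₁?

2

States {E} cannot be reached from the start state, so discard them.
Initial partition by acceptance: {B,C,H,M,Z} | {N,P,S,T}.
Refine {B,C,H,M,Z} on symbol L: members go to different blocks, giving {B,C,M,Z} and {H}.
On input L, block {B,C,M,Z} splits into {B,C,Z} and {M}.
On input L, block {N,P,S,T} splits into {P,S} and {N,T}.
The partition is now stable with 5 blocks: {B,C,Z} | {P,S} | {H} | {M} | {N,T}.
The equivalence class containing S is {P,S}, of size 2.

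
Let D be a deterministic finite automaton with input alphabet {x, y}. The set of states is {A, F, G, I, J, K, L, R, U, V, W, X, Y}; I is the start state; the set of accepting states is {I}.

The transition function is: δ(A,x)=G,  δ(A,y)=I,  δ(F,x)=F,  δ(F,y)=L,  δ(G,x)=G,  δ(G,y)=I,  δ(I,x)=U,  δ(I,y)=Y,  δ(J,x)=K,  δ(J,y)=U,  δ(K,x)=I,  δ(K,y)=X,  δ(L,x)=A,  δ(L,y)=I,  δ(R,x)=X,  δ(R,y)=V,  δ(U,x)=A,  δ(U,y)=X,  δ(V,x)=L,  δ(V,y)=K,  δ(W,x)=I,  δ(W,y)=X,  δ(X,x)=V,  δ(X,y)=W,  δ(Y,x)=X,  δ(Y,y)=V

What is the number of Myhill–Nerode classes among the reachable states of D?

Reachable states from the start: {A,G,I,K,L,U,V,W,X,Y}. Unreachable: {F,J,R} — drop them.
Initial partition by acceptance: {I} | {A,G,K,L,U,V,W,X,Y}.
Split {A,G,K,L,U,V,W,X,Y} by δ(·,x) → {A,G,L,U,V,X,Y} and {K,W}.
Split {A,G,L,U,V,X,Y} by δ(·,y) → {A,G,L} and {U,Y} and {V,X}.
Refine {U,Y} on symbol x: members go to different blocks, giving {U} and {Y}.
Split {V,X} by δ(·,x) → {V} and {X}.
No further refinement is possible. Final partition (7 blocks): {I} | {A,G,L} | {K,W} | {U} | {V} | {Y} | {X}.

7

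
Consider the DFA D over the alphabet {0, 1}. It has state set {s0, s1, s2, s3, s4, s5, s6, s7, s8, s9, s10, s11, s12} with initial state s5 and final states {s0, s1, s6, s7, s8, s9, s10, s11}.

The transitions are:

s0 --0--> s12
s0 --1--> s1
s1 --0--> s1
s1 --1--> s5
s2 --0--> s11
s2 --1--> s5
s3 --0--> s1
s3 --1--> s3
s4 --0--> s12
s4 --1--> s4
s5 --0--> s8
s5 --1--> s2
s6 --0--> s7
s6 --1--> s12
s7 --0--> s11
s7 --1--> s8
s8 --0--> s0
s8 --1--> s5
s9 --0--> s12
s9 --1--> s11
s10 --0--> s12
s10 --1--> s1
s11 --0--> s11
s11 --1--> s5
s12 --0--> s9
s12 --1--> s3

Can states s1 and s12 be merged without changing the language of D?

First remove the unreachable states {s4,s6,s7,s10}; 9 states remain.
Start with accepting vs non-accepting: {s0,s1,s8,s9,s11} | {s2,s3,s5,s12}.
Refine {s0,s1,s8,s9,s11} on symbol 0: members go to different blocks, giving {s1,s8,s11} and {s0,s9}.
On input 0, block {s1,s8,s11} splits into {s1,s11} and {s8}.
Split {s2,s3,s5,s12} by δ(·,0) → {s2,s3} and {s5} and {s12}.
Refine {s2,s3} on symbol 1: members go to different blocks, giving {s2} and {s3}.
No further refinement is possible. Final partition (7 blocks): {s1,s11} | {s2} | {s0,s9} | {s8} | {s5} | {s12} | {s3}.
s1 and s12 end up in different blocks, so they are distinguishable. For instance, the string 'ε' is accepted from only s1.

No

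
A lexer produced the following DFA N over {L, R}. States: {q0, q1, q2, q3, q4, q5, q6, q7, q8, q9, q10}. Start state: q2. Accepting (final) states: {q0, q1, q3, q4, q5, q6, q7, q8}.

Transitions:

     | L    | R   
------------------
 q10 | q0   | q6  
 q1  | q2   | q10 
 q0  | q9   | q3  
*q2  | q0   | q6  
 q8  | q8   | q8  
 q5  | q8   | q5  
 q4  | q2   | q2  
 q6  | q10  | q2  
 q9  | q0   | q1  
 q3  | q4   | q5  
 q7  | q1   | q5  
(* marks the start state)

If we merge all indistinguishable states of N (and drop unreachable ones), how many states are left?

5

First remove the unreachable states {q7}; 10 states remain.
Initial partition by acceptance: {q0,q1,q3,q4,q5,q6,q8} | {q2,q9,q10}.
Split {q0,q1,q3,q4,q5,q6,q8} by δ(·,L) → {q0,q1,q4,q6} and {q3,q5,q8}.
Split {q0,q1,q4,q6} by δ(·,R) → {q1,q4,q6} and {q0}.
Refine {q3,q5,q8} on symbol L: members go to different blocks, giving {q5,q8} and {q3}.
The partition is now stable with 5 blocks: {q1,q4,q6} | {q2,q9,q10} | {q5,q8} | {q0} | {q3}.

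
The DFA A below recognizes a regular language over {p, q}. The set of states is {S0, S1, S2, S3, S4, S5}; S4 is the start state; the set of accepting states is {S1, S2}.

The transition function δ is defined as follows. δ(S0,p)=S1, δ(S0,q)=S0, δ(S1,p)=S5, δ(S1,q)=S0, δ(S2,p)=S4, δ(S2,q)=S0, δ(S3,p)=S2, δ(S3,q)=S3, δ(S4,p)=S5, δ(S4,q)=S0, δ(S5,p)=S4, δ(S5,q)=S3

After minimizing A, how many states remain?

Every state is reachable, so we keep all 6.
Initial partition by acceptance: {S1,S2} | {S0,S3,S4,S5}.
Refine {S0,S3,S4,S5} on symbol p: members go to different blocks, giving {S0,S3} and {S4,S5}.
The partition is now stable with 3 blocks: {S1,S2} | {S0,S3} | {S4,S5}.

3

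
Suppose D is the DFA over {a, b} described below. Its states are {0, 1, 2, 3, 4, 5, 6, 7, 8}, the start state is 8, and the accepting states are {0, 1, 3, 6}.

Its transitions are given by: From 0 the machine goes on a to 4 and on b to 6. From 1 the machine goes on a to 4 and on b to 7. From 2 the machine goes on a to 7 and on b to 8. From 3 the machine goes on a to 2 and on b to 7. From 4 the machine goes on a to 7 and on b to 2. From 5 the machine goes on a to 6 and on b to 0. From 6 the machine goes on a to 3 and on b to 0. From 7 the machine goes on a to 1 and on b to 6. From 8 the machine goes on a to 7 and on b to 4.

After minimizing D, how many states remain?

5

First remove the unreachable states {5}; 8 states remain.
P0 = {0,1,3,6} | {2,4,7,8}.
On input a, block {0,1,3,6} splits into {0,1,3} and {6}.
Refine {0,1,3} on symbol b: members go to different blocks, giving {1,3} and {0}.
Split {2,4,7,8} by δ(·,a) → {2,4,8} and {7}.
Stable partition: {1,3} | {2,4,8} | {6} | {0} | {7} — 5 equivalence classes.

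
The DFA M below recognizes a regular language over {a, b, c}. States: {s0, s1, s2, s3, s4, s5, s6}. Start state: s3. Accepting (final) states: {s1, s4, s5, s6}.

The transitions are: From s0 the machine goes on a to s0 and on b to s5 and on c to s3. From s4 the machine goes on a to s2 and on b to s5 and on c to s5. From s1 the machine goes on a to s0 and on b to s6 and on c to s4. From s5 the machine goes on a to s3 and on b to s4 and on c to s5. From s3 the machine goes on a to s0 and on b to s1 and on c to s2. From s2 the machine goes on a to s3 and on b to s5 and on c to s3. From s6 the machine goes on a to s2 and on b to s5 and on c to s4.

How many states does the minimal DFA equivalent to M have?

2

All states are reachable from the start state.
Start with accepting vs non-accepting: {s1,s4,s5,s6} | {s0,s2,s3}.
The partition is now stable with 2 blocks: {s1,s4,s5,s6} | {s0,s2,s3}.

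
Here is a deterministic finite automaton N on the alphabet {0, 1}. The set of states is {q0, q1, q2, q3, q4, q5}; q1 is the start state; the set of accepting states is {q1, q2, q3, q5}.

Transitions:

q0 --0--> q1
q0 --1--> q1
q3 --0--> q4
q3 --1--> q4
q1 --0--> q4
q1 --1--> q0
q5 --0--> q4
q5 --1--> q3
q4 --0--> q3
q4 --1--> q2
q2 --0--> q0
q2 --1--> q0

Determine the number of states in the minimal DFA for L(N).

States {q5} cannot be reached from the start state, so discard them.
Start with accepting vs non-accepting: {q1,q2,q3} | {q0,q4}.
No further refinement is possible. Final partition (2 blocks): {q1,q2,q3} | {q0,q4}.

2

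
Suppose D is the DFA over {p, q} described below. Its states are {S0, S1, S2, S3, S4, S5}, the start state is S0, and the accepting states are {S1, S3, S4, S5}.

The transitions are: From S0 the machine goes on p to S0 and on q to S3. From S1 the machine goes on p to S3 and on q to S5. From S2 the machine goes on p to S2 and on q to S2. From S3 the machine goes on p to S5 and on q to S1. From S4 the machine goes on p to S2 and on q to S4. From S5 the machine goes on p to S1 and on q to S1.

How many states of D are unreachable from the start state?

2

Starting at S0 and following transitions, the reachable set is {S0, S1, S3, S5}. That leaves S2, S4 unreachable — 2 in total.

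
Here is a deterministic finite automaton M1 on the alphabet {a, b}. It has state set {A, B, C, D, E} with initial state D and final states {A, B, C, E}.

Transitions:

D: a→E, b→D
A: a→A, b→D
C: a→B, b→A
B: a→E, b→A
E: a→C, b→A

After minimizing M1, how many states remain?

Every state is reachable, so we keep all 5.
P0 = {A,B,C,E} | {D}.
On input b, block {A,B,C,E} splits into {B,C,E} and {A}.
Stable partition: {B,C,E} | {D} | {A} — 3 equivalence classes.

3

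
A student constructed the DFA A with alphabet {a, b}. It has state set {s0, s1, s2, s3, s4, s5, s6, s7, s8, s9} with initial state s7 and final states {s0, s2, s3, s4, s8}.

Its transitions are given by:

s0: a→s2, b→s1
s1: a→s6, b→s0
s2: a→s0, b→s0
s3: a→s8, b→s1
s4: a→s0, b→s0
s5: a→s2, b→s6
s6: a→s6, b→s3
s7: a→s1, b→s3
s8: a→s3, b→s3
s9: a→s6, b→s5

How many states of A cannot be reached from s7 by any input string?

3

No path from s7 leads to s4, s5, s9; the other 7 states are all reachable.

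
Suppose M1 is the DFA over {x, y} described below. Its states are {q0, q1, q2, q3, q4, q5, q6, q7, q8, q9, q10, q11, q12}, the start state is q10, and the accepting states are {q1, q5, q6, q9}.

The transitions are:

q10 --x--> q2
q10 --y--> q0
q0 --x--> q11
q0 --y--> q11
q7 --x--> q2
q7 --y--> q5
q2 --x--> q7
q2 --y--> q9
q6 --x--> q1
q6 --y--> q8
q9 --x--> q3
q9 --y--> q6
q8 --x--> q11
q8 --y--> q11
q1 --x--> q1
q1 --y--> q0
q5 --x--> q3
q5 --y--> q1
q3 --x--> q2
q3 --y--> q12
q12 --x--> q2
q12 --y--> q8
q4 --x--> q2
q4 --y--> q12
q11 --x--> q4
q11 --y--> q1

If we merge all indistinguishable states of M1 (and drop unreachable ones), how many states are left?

7

Every state is reachable, so we keep all 13.
Start with accepting vs non-accepting: {q1,q5,q6,q9} | {q0,q2,q3,q4,q7,q8,q10,q11,q12}.
On input x, block {q1,q5,q6,q9} splits into {q1,q6} and {q5,q9}.
On input y, block {q0,q2,q3,q4,q7,q8,q10,q11,q12} splits into {q0,q3,q4,q8,q10,q12} and {q2,q7} and {q11}.
Refine {q0,q3,q4,q8,q10,q12} on symbol x: members go to different blocks, giving {q3,q4,q10,q12} and {q0,q8}.
Split {q3,q4,q10,q12} by δ(·,y) → {q3,q4} and {q10,q12}.
Stable partition: {q1,q6} | {q3,q4} | {q5,q9} | {q2,q7} | {q11} | {q0,q8} | {q10,q12} — 7 equivalence classes.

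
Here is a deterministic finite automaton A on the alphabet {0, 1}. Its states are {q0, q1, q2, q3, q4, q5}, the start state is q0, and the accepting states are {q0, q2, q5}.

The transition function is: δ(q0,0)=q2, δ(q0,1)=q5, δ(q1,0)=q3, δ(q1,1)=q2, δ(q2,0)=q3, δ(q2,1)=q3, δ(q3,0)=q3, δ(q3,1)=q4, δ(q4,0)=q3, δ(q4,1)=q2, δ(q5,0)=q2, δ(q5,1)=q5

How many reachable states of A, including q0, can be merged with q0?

2

Reachable states from the start: {q0,q2,q3,q4,q5}. Unreachable: {q1} — drop them.
Start with accepting vs non-accepting: {q0,q2,q5} | {q3,q4}.
Split {q0,q2,q5} by δ(·,0) → {q0,q5} and {q2}.
Split {q3,q4} by δ(·,1) → {q3} and {q4}.
The partition is now stable with 4 blocks: {q0,q5} | {q3} | {q2} | {q4}.
The equivalence class containing q0 is {q0,q5}, of size 2.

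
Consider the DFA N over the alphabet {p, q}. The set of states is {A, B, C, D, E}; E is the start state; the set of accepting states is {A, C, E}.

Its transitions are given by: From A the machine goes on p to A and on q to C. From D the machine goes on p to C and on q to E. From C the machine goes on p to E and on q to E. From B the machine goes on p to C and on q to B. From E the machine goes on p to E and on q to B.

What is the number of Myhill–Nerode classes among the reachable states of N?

Reachable states from the start: {B,C,E}. Unreachable: {A,D} — drop them.
Start with accepting vs non-accepting: {C,E} | {B}.
Split {C,E} by δ(·,q) → {C} and {E}.
No further refinement is possible. Final partition (3 blocks): {C} | {B} | {E}.

3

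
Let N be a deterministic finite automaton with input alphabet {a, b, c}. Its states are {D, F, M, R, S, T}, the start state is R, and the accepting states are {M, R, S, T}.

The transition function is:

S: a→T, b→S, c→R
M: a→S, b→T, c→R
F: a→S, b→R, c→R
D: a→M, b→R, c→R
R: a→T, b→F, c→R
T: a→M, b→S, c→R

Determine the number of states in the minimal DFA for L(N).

States {D} cannot be reached from the start state, so discard them.
Initial partition by acceptance: {M,R,S,T} | {F}.
Split {M,R,S,T} by δ(·,b) → {M,S,T} and {R}.
The partition is now stable with 3 blocks: {M,S,T} | {F} | {R}.

3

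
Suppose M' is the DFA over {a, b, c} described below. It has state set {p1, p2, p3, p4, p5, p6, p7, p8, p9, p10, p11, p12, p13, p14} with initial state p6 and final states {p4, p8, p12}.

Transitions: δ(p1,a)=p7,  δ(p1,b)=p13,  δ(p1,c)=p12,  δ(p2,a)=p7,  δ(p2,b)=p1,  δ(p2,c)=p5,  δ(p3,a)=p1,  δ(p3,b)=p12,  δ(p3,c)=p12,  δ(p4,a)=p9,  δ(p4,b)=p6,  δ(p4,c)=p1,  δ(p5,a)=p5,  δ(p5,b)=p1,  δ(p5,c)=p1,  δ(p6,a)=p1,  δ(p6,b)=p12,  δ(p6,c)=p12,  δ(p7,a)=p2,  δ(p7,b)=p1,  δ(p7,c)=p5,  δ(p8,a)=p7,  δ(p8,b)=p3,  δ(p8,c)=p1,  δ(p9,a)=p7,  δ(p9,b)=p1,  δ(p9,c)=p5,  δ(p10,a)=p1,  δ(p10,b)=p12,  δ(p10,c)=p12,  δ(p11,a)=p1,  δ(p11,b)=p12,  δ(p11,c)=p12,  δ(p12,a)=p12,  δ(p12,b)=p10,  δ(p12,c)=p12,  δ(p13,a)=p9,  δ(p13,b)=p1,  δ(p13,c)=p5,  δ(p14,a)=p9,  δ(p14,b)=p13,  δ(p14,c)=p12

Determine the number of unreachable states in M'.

BFS from p6 reaches {p1, p2, p5, p6, p7, p9, p10, p12, p13}; the 5 state(s) p3, p4, p8, p11, p14 are never visited.

5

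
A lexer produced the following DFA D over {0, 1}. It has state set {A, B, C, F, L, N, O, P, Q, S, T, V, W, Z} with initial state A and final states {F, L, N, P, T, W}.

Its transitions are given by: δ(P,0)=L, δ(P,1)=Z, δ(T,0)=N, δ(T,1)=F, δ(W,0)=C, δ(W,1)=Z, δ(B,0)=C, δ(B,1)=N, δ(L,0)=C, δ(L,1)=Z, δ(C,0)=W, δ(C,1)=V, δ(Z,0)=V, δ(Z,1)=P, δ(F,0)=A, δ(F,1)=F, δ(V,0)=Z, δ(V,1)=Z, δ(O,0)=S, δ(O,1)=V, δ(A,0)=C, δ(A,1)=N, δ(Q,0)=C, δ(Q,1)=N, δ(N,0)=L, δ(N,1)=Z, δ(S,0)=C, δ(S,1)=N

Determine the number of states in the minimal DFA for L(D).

6

First remove the unreachable states {B,F,O,Q,S,T}; 8 states remain.
Start with accepting vs non-accepting: {L,N,P,W} | {A,C,V,Z}.
On input 0, block {L,N,P,W} splits into {N,P} and {L,W}.
Refine {A,C,V,Z} on symbol 0: members go to different blocks, giving {A,V,Z} and {C}.
Refine {A,V,Z} on symbol 0: members go to different blocks, giving {V,Z} and {A}.
On input 1, block {V,Z} splits into {V} and {Z}.
The partition is now stable with 6 blocks: {N,P} | {V} | {L,W} | {C} | {A} | {Z}.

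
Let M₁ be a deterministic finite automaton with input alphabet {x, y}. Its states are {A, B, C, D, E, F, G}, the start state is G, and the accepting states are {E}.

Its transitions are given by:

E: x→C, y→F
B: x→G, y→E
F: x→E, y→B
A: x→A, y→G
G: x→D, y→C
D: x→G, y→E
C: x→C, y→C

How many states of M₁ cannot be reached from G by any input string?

1

No path from G leads to A; the other 6 states are all reachable.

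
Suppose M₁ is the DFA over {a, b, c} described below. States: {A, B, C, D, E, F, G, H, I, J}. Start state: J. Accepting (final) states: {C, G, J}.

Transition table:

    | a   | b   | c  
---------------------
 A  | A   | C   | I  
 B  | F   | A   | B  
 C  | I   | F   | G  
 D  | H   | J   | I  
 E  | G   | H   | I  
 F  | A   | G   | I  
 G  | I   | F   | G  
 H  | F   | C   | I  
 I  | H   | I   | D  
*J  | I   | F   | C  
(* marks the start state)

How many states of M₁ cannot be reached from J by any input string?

BFS from J reaches {A, C, D, F, G, H, I, J}; the 2 state(s) B, E are never visited.

2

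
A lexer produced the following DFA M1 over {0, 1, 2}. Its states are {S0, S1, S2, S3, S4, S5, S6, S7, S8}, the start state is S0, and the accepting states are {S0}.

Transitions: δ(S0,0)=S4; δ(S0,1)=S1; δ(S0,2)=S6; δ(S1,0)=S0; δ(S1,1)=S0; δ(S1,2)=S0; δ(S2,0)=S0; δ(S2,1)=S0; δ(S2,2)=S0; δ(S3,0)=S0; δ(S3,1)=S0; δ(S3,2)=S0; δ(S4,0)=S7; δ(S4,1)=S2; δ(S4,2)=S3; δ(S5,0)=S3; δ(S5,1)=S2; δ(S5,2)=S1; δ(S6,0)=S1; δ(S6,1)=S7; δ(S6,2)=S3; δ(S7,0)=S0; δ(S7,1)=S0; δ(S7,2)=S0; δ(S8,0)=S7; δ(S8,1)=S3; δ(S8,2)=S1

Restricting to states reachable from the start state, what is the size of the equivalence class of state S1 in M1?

States {S5,S8} cannot be reached from the start state, so discard them.
Initial partition by acceptance: {S0} | {S1,S2,S3,S4,S6,S7}.
On input 0, block {S1,S2,S3,S4,S6,S7} splits into {S1,S2,S3,S7} and {S4,S6}.
Stable partition: {S0} | {S1,S2,S3,S7} | {S4,S6} — 3 equivalence classes.
State S1 belongs to the block {S1,S2,S3,S7}, which has 4 states.

4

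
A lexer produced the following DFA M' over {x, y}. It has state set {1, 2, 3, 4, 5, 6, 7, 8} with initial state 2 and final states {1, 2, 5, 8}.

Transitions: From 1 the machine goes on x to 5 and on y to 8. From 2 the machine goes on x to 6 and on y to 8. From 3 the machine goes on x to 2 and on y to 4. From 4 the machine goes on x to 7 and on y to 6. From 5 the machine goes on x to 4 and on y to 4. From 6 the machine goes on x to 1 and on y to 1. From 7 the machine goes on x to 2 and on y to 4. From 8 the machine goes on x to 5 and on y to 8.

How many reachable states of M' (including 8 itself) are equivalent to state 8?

States {3} cannot be reached from the start state, so discard them.
Start with accepting vs non-accepting: {1,2,5,8} | {4,6,7}.
On input x, block {1,2,5,8} splits into {1,8} and {2,5}.
Refine {4,6,7} on symbol x: members go to different blocks, giving {4} and {6} and {7}.
On input x, block {2,5} splits into {2} and {5}.
The partition is now stable with 6 blocks: {1,8} | {4} | {2} | {6} | {7} | {5}.
State 8 belongs to the block {1,8}, which has 2 states.

2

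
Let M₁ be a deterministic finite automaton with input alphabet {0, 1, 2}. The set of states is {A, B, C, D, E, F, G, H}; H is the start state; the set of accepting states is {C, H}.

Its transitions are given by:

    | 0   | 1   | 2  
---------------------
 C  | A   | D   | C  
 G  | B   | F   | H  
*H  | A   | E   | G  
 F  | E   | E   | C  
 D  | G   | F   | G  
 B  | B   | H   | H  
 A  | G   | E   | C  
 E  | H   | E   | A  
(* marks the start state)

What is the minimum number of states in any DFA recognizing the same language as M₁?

All states are reachable from the start state.
Initial partition by acceptance: {C,H} | {A,B,D,E,F,G}.
On input 2, block {C,H} splits into {C} and {H}.
Refine {A,B,D,E,F,G} on symbol 0: members go to different blocks, giving {A,B,D,F,G} and {E}.
Refine {A,B,D,F,G} on symbol 0: members go to different blocks, giving {A,B,D,G} and {F}.
Refine {A,B,D,G} on symbol 1: members go to different blocks, giving {D,G} and {A} and {B}.
On input 0, block {D,G} splits into {D} and {G}.
The partition is now stable with 8 blocks: {C} | {D} | {H} | {E} | {F} | {A} | {B} | {G}.

8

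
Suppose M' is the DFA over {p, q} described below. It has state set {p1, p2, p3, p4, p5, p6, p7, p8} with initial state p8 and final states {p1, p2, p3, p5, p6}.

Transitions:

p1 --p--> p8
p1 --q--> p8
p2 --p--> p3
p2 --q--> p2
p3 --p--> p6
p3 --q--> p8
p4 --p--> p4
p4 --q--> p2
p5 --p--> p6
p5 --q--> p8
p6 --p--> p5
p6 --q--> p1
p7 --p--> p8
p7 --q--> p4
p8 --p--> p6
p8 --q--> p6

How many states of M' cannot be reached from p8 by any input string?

4

No path from p8 leads to p2, p3, p4, p7; the other 4 states are all reachable.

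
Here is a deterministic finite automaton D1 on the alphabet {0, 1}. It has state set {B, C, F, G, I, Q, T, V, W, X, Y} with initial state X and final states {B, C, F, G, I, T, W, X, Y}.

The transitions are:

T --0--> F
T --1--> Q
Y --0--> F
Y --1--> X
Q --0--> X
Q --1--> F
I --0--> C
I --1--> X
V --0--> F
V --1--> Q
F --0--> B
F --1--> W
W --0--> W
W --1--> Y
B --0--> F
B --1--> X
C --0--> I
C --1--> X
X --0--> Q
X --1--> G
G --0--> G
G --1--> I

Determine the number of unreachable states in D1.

BFS from X reaches {B, C, F, G, I, Q, W, X, Y}; the 2 state(s) T, V are never visited.

2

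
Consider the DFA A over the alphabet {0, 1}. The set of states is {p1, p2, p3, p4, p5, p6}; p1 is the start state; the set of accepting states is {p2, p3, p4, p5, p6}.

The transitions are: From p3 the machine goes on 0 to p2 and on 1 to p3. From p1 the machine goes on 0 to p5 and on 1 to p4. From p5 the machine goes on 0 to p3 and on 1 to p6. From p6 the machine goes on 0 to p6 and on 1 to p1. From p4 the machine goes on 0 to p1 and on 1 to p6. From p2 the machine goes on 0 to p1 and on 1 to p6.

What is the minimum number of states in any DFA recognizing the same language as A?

5

All states are reachable from the start state.
P0 = {p2,p3,p4,p5,p6} | {p1}.
On input 0, block {p2,p3,p4,p5,p6} splits into {p3,p5,p6} and {p2,p4}.
Split {p3,p5,p6} by δ(·,0) → {p5,p6} and {p3}.
Refine {p5,p6} on symbol 0: members go to different blocks, giving {p5} and {p6}.
No further refinement is possible. Final partition (5 blocks): {p5} | {p1} | {p2,p4} | {p3} | {p6}.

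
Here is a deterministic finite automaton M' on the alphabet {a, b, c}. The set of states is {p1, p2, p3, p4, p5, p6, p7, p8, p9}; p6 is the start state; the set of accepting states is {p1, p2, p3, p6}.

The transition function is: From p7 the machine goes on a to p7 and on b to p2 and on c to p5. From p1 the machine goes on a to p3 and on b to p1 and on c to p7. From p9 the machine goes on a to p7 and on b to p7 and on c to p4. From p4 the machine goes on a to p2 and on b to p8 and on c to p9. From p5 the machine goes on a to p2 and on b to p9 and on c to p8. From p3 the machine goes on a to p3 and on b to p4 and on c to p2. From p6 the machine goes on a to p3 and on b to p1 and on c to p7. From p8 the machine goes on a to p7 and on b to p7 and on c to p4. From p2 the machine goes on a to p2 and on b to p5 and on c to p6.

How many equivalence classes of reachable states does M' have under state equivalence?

6

All states are reachable from the start state.
Start with accepting vs non-accepting: {p1,p2,p3,p6} | {p4,p5,p7,p8,p9}.
Refine {p1,p2,p3,p6} on symbol b: members go to different blocks, giving {p1,p6} and {p2,p3}.
On input a, block {p4,p5,p7,p8,p9} splits into {p7,p8,p9} and {p4,p5}.
Refine {p7,p8,p9} on symbol b: members go to different blocks, giving {p8,p9} and {p7}.
On input c, block {p2,p3} splits into {p2} and {p3}.
Stable partition: {p1,p6} | {p8,p9} | {p2} | {p4,p5} | {p7} | {p3} — 6 equivalence classes.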